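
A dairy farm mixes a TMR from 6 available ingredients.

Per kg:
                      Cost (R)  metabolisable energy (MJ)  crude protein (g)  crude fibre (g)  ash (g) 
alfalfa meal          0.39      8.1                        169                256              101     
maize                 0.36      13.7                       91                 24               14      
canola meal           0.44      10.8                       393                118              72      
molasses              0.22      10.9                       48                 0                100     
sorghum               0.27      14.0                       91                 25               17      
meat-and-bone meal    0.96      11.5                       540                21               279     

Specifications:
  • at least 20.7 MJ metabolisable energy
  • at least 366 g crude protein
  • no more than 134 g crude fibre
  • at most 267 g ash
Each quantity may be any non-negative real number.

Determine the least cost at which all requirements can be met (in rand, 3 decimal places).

R0.565

Set it up as a linear program. Let x1 = kg of alfalfa meal, x2 = kg of maize, x3 = kg of canola meal, x4 = kg of molasses, x5 = kg of sorghum, x6 = kg of meat-and-bone meal.
min 0.39x1 + 0.36x2 + 0.44x3 + 0.22x4 + 0.27x5 + 0.96x6 s.t.:
  8.1x1 + 13.7x2 + 10.8x3 + 10.9x4 + 14x5 + 11.5x6 ≥ 20.7   (metabolisable energy)
  169x1 + 91x2 + 393x3 + 48x4 + 91x5 + 540x6 ≥ 366   (crude protein)
  256x1 + 24x2 + 118x3 + 25x5 + 21x6 ≤ 134   (crude fibre)
  101x1 + 14x2 + 72x3 + 100x4 + 17x5 + 279x6 ≤ 267   (ash)
  x1, x2, x3, x4, x5, x6 ≥ 0.
The cheapest feasible vertex uses only canola meal, sorghum; alfalfa meal, maize, molasses, meat-and-bone meal are not used. There the metabolisable energy and crude protein constraints are tight.
That vertex is x3 = 0.717, x5 = 0.9255.
Total cost: 0.44·0.717 + 0.27·0.9255 = 0.56537.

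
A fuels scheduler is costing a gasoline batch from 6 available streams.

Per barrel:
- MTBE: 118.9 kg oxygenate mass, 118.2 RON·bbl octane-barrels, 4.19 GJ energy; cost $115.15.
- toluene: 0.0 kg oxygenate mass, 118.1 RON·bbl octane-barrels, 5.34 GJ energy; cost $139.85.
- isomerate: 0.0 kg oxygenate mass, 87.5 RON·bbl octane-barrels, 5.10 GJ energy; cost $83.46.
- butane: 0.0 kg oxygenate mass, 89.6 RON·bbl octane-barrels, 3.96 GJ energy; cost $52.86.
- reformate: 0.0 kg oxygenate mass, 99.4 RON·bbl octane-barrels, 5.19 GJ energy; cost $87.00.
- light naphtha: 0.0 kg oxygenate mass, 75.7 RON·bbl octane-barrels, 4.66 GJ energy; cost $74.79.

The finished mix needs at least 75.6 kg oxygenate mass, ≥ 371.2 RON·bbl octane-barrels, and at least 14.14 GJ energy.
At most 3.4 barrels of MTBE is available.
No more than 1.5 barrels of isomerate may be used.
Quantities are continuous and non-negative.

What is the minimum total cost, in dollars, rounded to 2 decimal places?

$247.87

Let x1 = barrels of MTBE, x2 = barrels of toluene, x3 = barrels of isomerate, x4 = barrels of butane, x5 = barrels of reformate, x6 = barrels of light naphtha.
Minimise 115.15x1 + 139.85x2 + 83.46x3 + 52.86x4 + 87x5 + 74.79x6 s.t.:
  118.9x1 ≥ 75.6   (oxygenate mass)
  118.2x1 + 118.1x2 + 87.5x3 + 89.6x4 + 99.4x5 + 75.7x6 ≥ 371.2   (octane-barrels)
  4.19x1 + 5.34x2 + 5.1x3 + 3.96x4 + 5.19x5 + 4.66x6 ≥ 14.14   (energy)
  x1 ≤ 3.4
  x3 ≤ 1.5
  x1, x2, x3, x4, x5, x6 ≥ 0.
At the optimum only MTBE, butane are positive (toluene, isomerate, reformate, light naphtha = 0). Binding constraints: oxygenate mass and octane-barrels.
Optimal quantities: MTBE = 0.63583 barrels, butane = 3.3041 barrels.
Total cost: 115.15·0.63583 + 52.86·3.3041 = 247.8706.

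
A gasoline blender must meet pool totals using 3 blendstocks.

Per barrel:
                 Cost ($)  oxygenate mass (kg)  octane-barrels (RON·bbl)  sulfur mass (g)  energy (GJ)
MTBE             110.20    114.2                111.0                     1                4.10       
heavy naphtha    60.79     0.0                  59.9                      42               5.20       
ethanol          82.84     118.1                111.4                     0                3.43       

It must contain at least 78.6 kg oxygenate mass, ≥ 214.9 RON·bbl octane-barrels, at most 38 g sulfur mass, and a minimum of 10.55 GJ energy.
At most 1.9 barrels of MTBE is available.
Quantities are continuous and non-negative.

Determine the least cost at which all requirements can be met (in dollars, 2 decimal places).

Treat it as an LP. Let x1 = barrels of MTBE, x2 = barrels of heavy naphtha, x3 = barrels of ethanol.
Minimize 110.2x1 + 60.79x2 + 82.84x3 subject to:
  114.2x1 + 118.1x3 ≥ 78.6   (oxygenate mass)
  111x1 + 59.9x2 + 111.4x3 ≥ 214.9   (octane-barrels)
  1x1 + 42x2 ≤ 38   (sulfur mass)
  4.1x1 + 5.2x2 + 3.43x3 ≥ 10.55   (energy)
  x1 ≤ 1.9
  x1, x2, x3 ≥ 0.
The cheapest feasible vertex uses only heavy naphtha, ethanol; MTBE is not used. There the sulfur mass and energy constraints are tight.
Solving gives x2 = 0.904762, x3 = 1.70415.
Objective = 60.79·0.904762 + 82.84·1.70415 = 196.1723.

$196.17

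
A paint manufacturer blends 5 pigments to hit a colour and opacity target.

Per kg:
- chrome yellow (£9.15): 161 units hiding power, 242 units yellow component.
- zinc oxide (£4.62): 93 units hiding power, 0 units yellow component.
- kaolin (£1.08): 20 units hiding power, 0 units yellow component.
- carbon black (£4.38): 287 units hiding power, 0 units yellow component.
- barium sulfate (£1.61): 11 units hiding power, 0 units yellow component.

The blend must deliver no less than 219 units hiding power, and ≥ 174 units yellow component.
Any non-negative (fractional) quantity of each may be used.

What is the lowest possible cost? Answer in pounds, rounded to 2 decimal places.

£8.15

Set it up as a linear program. Let x1 = kg of chrome yellow, x2 = kg of zinc oxide, x3 = kg of kaolin, x4 = kg of carbon black, x5 = kg of barium sulfate.
Minimise 9.15x1 + 4.62x2 + 1.08x3 + 4.38x4 + 1.61x5 subject to:
  161x1 + 93x2 + 20x3 + 287x4 + 11x5 ≥ 219   (hiding power)
  242x1 ≥ 174   (yellow component)
  x1, x2, x3, x4, x5 ≥ 0.
At the optimum only chrome yellow, carbon black are positive (zinc oxide, kaolin, barium sulfate = 0). Binding constraints: hiding power and yellow component.
Solving gives x1 = 0.719, x4 = 0.3597.
Hence cost = 9.15·0.719 + 4.38·0.3597 = £8.1543.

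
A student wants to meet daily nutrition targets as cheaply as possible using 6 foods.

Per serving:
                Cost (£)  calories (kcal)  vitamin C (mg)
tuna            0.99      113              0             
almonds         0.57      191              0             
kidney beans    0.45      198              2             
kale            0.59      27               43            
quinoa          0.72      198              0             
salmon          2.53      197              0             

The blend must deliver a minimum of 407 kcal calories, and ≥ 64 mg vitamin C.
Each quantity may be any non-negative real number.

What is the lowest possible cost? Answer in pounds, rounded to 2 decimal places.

This is a linear program. Let x1 = servings of tuna, x2 = servings of almonds, x3 = servings of kidney beans, x4 = servings of kale, x5 = servings of quinoa, x6 = servings of salmon.
Minimize 0.99x1 + 0.57x2 + 0.45x3 + 0.59x4 + 0.72x5 + 2.53x6 subject to:
  113x1 + 191x2 + 198x3 + 27x4 + 198x5 + 197x6 ≥ 407   (calories)
  2x3 + 43x4 ≥ 64   (vitamin C)
  x1, x2, x3, x4, x5, x6 ≥ 0.
The cheapest feasible vertex uses only kidney beans, kale; tuna, almonds, quinoa, salmon are not used. There the calories and vitamin C constraints are tight.
Solving gives x3 = 1.864, x4 = 1.402.
Total cost: 0.45·1.864 + 0.59·1.402 = 1.6660.

£1.67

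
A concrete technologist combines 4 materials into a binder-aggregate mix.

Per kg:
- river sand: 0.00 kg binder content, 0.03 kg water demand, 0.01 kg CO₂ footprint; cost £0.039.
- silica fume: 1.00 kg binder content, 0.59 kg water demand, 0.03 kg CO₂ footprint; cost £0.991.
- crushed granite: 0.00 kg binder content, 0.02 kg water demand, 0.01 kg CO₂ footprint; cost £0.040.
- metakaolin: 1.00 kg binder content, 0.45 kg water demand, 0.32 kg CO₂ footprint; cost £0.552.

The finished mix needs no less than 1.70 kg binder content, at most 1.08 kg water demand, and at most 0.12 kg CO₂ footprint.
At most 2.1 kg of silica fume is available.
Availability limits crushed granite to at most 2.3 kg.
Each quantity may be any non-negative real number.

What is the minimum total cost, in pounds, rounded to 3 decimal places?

Let x1 = kg of river sand, x2 = kg of silica fume, x3 = kg of crushed granite, x4 = kg of metakaolin.
Minimize 0.039x1 + 0.991x2 + 0.04x3 + 0.552x4 with:
  1x2 + 1x4 ≥ 1.7   (binder content)
  0.03x1 + 0.59x2 + 0.02x3 + 0.45x4 ≤ 1.08   (water demand)
  0.01x1 + 0.03x2 + 0.01x3 + 0.32x4 ≤ 0.12   (CO₂ footprint)
  x2 ≤ 2.1
  x3 ≤ 2.3
  x1, x2, x3, x4 ≥ 0.
The minimum-cost mix takes nothing from river sand, crushed granite — only silica fume, metakaolin. The binder content and CO₂ footprint requirements are met with equality.
Optimal quantities: silica fume = 1.462 kg, metakaolin = 0.2379 kg.
Cost = 0.991·1.462 + 0.552·0.2379 = 1.58016.

£1.580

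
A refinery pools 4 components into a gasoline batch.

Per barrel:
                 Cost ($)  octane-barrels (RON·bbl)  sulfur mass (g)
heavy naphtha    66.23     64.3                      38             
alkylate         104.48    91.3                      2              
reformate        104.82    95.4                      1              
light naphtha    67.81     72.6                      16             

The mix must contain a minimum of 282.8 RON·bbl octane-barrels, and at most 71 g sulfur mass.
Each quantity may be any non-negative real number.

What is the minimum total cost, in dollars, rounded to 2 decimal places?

Set it up as a linear program. Let x1 = barrels of heavy naphtha, x2 = barrels of alkylate, x3 = barrels of reformate, x4 = barrels of light naphtha.
Minimize 66.23x1 + 104.48x2 + 104.82x3 + 67.81x4 subject to:
  64.3x1 + 91.3x2 + 95.4x3 + 72.6x4 ≥ 282.8   (octane-barrels)
  38x1 + 2x2 + 1x3 + 16x4 ≤ 71   (sulfur mass)
  x1, x2, x3, x4 ≥ 0.
The cheapest feasible vertex uses only light naphtha; heavy naphtha, alkylate, reformate are not used. Binding constraint: octane-barrels.
So light naphtha = 3.8953 barrels.
Objective = 67.81·3.8953 = 264.1403.

$264.14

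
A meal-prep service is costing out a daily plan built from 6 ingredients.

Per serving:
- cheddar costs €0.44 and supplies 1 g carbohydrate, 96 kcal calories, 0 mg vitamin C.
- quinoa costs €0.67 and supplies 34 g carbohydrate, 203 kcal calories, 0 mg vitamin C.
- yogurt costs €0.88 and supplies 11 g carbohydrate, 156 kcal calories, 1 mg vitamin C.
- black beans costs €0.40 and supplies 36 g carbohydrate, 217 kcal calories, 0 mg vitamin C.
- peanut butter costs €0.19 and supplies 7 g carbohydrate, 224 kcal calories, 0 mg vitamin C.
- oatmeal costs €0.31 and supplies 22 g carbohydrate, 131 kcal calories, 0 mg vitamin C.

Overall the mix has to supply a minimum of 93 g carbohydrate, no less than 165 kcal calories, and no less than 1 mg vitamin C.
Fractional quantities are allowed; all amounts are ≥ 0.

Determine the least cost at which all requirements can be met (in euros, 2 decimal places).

€1.79

Treat it as an LP. Let x1 = servings of cheddar, x2 = servings of quinoa, x3 = servings of yogurt, x4 = servings of black beans, x5 = servings of peanut butter, x6 = servings of oatmeal.
Minimise 0.44x1 + 0.67x2 + 0.88x3 + 0.4x4 + 0.19x5 + 0.31x6 s.t.:
  1x1 + 34x2 + 11x3 + 36x4 + 7x5 + 22x6 ≥ 93   (carbohydrate)
  96x1 + 203x2 + 156x3 + 217x4 + 224x5 + 131x6 ≥ 165   (calories)
  1x3 ≥ 1   (vitamin C)
  x1, x2, x3, x4, x5, x6 ≥ 0.
The cheapest feasible vertex uses only yogurt, black beans; cheddar, quinoa, peanut butter, oatmeal are not used. The carbohydrate and vitamin C requirements are met with equality.
Optimal quantities: yogurt = 1 serving, black beans = 2.278 servings.
Total cost: 0.88·1 + 0.4·2.278 = 1.7912.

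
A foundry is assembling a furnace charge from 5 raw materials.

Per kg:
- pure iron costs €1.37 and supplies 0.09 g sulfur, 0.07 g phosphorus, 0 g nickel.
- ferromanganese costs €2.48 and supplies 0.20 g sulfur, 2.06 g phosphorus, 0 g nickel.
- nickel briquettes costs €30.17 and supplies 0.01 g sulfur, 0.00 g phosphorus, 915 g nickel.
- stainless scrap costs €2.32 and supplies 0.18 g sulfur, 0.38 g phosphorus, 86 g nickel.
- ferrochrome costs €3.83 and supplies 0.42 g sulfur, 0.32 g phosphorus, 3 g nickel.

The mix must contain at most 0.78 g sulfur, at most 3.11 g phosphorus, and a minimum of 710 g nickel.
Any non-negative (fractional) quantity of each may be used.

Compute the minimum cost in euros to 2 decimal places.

This is a linear program. Let x1 = kg of pure iron, x2 = kg of ferromanganese, x3 = kg of nickel briquettes, x4 = kg of stainless scrap, x5 = kg of ferrochrome.
Minimise 1.37x1 + 2.48x2 + 30.17x3 + 2.32x4 + 3.83x5 s.t.:
  0.09x1 + 0.2x2 + 0.01x3 + 0.18x4 + 0.42x5 ≤ 0.78   (sulfur)
  0.07x1 + 2.06x2 + 0.38x4 + 0.32x5 ≤ 3.11   (phosphorus)
  915x3 + 86x4 + 3x5 ≥ 710   (nickel)
  x1, x2, x3, x4, x5 ≥ 0.
The cheapest feasible vertex uses only nickel briquettes, stainless scrap; pure iron, ferromanganese, ferrochrome are not used. There the sulfur and nickel constraints are tight.
That vertex is x3 = 0.3706, x4 = 4.313.
Hence cost = 30.17·0.3706 + 2.32·4.313 = €21.1872.

€21.19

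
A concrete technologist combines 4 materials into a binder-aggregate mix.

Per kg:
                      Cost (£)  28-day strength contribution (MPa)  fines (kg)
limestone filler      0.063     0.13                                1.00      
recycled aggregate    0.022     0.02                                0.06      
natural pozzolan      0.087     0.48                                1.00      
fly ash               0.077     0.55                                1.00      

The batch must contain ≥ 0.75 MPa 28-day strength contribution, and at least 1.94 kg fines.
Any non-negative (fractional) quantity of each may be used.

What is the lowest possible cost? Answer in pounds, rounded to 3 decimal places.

Set it up as a linear program. Let x1 = kg of limestone filler, x2 = kg of recycled aggregate, x3 = kg of natural pozzolan, x4 = kg of fly ash.
min 0.063x1 + 0.022x2 + 0.087x3 + 0.077x4 s.t.:
  0.13x1 + 0.02x2 + 0.48x3 + 0.55x4 ≥ 0.75   (28-day strength contribution)
  1x1 + 0.06x2 + 1x3 + 1x4 ≥ 1.94   (fines)
  x1, x2, x3, x4 ≥ 0.
The optimal basis is {limestone filler, fly ash}; recycled aggregate, natural pozzolan drop out. Binding constraints: 28-day strength contribution and fines.
So limestone filler = 0.7548 kg, fly ash = 1.185 kg.
Objective = 0.063·0.7548 + 0.077·1.185 = 0.13880.

£0.139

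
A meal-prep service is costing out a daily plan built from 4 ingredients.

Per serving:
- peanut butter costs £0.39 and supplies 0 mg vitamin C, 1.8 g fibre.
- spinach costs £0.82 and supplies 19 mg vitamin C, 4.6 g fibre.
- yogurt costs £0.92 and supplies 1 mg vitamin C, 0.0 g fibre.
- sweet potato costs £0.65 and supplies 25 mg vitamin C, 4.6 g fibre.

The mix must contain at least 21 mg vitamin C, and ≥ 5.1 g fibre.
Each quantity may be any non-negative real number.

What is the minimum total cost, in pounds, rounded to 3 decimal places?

£0.721

Treat it as an LP. Let x1 = servings of peanut butter, x2 = servings of spinach, x3 = servings of yogurt, x4 = servings of sweet potato.
Minimise 0.39x1 + 0.82x2 + 0.92x3 + 0.65x4 subject to:
  19x2 + 1x3 + 25x4 ≥ 21   (vitamin C)
  1.8x1 + 4.6x2 + 4.6x4 ≥ 5.1   (fibre)
  x1, x2, x3, x4 ≥ 0.
At the optimum only sweet potato is positive (peanut butter, spinach, yogurt = 0). There the fibre constraint is tight.
Optimal quantities: sweet potato = 1.109 servings.
Cost = 0.65·1.109 = 0.72085.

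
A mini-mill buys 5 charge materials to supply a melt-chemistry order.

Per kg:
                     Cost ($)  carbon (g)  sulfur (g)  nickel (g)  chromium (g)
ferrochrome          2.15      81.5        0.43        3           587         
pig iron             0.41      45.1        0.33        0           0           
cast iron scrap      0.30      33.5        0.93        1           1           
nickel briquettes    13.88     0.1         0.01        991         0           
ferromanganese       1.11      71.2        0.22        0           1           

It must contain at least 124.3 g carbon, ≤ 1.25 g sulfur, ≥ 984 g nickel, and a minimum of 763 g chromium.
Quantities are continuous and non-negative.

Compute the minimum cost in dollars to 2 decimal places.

Set it up as a linear program. Let x1 = kg of ferrochrome, x2 = kg of pig iron, x3 = kg of cast iron scrap, x4 = kg of nickel briquettes, x5 = kg of ferromanganese.
min 2.15x1 + 0.41x2 + 0.3x3 + 13.88x4 + 1.11x5 with:
  81.5x1 + 45.1x2 + 33.5x3 + 0.1x4 + 71.2x5 ≥ 124.3   (carbon)
  0.43x1 + 0.33x2 + 0.93x3 + 0.01x4 + 0.22x5 ≤ 1.25   (sulfur)
  3x1 + 1x3 + 991x4 ≥ 984   (nickel)
  587x1 + 1x3 + 1x5 ≥ 763   (chromium)
  x1, x2, x3, x4, x5 ≥ 0.
The minimum-cost mix takes nothing from pig iron, ferromanganese — only ferrochrome, cast iron scrap, nickel briquettes. The carbon, nickel, chromium requirements are met with equality.
So ferrochrome = 1.299 kg, cast iron scrap = 0.5475 kg, nickel briquettes = 0.9885 kg.
Total cost: 2.15·1.299 + 0.3·0.5475 + 13.88·0.9885 = 16.6775.

$16.68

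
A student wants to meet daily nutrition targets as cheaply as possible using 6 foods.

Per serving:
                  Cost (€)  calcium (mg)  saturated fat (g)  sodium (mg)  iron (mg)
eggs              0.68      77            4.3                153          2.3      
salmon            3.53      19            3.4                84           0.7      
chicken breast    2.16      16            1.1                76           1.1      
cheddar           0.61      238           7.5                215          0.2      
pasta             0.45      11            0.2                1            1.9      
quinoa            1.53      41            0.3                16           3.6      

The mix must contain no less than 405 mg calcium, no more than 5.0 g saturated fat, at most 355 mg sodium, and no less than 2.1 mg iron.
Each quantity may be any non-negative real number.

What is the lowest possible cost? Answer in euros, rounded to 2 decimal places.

Let x1 = servings of eggs, x2 = servings of salmon, x3 = servings of chicken breast, x4 = servings of cheddar, x5 = servings of pasta, x6 = servings of quinoa.
Minimise 0.68x1 + 3.53x2 + 2.16x3 + 0.61x4 + 0.45x5 + 1.53x6 with:
  77x1 + 19x2 + 16x3 + 238x4 + 11x5 + 41x6 ≥ 405   (calcium)
  4.3x1 + 3.4x2 + 1.1x3 + 7.5x4 + 0.2x5 + 0.3x6 ≤ 5   (saturated fat)
  153x1 + 84x2 + 76x3 + 215x4 + 1x5 + 16x6 ≤ 355   (sodium)
  2.3x1 + 0.7x2 + 1.1x3 + 0.2x4 + 1.9x5 + 3.6x6 ≥ 2.1   (iron)
  x1, x2, x3, x4, x5, x6 ≥ 0.
The cheapest feasible vertex uses only cheddar, quinoa; eggs, salmon, chicken breast, pasta are not used. There the calcium and saturated fat constraints are tight.
So cheddar = 0.3537 servings, quinoa = 7.825 servings.
Objective = 0.61·0.3537 + 1.53·7.825 = 12.1880.

€12.19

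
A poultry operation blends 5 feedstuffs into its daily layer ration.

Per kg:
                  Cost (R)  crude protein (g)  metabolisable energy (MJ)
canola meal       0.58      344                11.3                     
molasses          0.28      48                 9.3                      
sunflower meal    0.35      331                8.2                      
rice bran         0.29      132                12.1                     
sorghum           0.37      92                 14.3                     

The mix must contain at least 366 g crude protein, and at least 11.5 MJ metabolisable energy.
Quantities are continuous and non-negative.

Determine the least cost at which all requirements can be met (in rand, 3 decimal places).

Let x1 = kg of canola meal, x2 = kg of molasses, x3 = kg of sunflower meal, x4 = kg of rice bran, x5 = kg of sorghum.
Minimise 0.58x1 + 0.28x2 + 0.35x3 + 0.29x4 + 0.37x5 with:
  344x1 + 48x2 + 331x3 + 132x4 + 92x5 ≥ 366   (crude protein)
  11.3x1 + 9.3x2 + 8.2x3 + 12.1x4 + 14.3x5 ≥ 11.5   (metabolisable energy)
  x1, x2, x3, x4, x5 ≥ 0.
The optimal basis is {sunflower meal, rice bran}; canola meal, molasses, sorghum drop out. There the crude protein and metabolisable energy constraints are tight.
That vertex is x3 = 0.9959, x4 = 0.2755.
Objective = 0.35·0.9959 + 0.29·0.2755 = 0.42846.

R0.428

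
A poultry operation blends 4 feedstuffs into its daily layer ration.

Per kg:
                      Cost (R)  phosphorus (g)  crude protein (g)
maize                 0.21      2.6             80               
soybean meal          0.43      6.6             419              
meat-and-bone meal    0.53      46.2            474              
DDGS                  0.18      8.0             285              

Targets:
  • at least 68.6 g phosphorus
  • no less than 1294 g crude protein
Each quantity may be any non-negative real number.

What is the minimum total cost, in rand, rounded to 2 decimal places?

Let x1 = kg of maize, x2 = kg of soybean meal, x3 = kg of meat-and-bone meal, x4 = kg of DDGS.
Minimise 0.21x1 + 0.43x2 + 0.53x3 + 0.18x4 s.t.:
  2.6x1 + 6.6x2 + 46.2x3 + 8x4 ≥ 68.6   (phosphorus)
  80x1 + 419x2 + 474x3 + 285x4 ≥ 1294   (crude protein)
  x1, x2, x3, x4 ≥ 0.
The minimum-cost mix takes nothing from maize, soybean meal — only meat-and-bone meal, DDGS. There the phosphorus and crude protein constraints are tight.
So meat-and-bone meal = 0.9812 kg, DDGS = 2.908 kg.
Hence cost = 0.53·0.9812 + 0.18·2.908 = R1.0435.

R1.04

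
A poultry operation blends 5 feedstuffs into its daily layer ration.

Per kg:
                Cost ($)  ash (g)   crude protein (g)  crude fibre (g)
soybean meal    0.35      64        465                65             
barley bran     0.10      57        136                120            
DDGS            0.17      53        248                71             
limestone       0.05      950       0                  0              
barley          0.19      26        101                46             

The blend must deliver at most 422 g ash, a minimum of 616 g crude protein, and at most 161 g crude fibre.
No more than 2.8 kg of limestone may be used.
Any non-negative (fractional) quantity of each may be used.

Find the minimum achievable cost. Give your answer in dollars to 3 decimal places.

$0.429

Treat it as an LP. Let x1 = kg of soybean meal, x2 = kg of barley bran, x3 = kg of DDGS, x4 = kg of limestone, x5 = kg of barley.
Minimize 0.35x1 + 0.1x2 + 0.17x3 + 0.05x4 + 0.19x5 s.t.:
  64x1 + 57x2 + 53x3 + 950x4 + 26x5 ≤ 422   (ash)
  465x1 + 136x2 + 248x3 + 101x5 ≥ 616   (crude protein)
  65x1 + 120x2 + 71x3 + 46x5 ≤ 161   (crude fibre)
  x4 ≤ 2.8
  x1, x2, x3, x4, x5 ≥ 0.
The optimal basis is {soybean meal, DDGS}; barley bran, limestone, barley drop out. There the crude protein and crude fibre constraints are tight.
Solving gives x1 = 0.2254, x3 = 2.061.
Total cost: 0.35·0.2254 + 0.17·2.061 = 0.42926.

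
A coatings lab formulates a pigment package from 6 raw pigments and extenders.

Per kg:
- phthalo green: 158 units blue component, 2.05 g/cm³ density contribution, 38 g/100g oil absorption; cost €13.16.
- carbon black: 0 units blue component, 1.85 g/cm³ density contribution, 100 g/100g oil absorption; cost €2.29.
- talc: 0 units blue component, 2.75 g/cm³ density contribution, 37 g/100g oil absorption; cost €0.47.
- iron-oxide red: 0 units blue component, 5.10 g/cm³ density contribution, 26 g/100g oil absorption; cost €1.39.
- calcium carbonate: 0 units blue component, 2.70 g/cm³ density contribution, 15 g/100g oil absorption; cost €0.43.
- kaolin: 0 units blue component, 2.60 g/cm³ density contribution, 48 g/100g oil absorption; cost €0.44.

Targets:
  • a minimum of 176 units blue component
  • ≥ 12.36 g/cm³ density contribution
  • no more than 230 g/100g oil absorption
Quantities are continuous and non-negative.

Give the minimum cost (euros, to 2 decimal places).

Let x1 = kg of phthalo green, x2 = kg of carbon black, x3 = kg of talc, x4 = kg of iron-oxide red, x5 = kg of calcium carbonate, x6 = kg of kaolin.
Minimize 13.16x1 + 2.29x2 + 0.47x3 + 1.39x4 + 0.43x5 + 0.44x6 s.t.:
  158x1 ≥ 176   (blue component)
  2.05x1 + 1.85x2 + 2.75x3 + 5.1x4 + 2.7x5 + 2.6x6 ≥ 12.36   (density contribution)
  38x1 + 100x2 + 37x3 + 26x4 + 15x5 + 48x6 ≤ 230   (oil absorption)
  x1, x2, x3, x4, x5, x6 ≥ 0.
The minimum-cost mix takes nothing from carbon black, talc, iron-oxide red, kaolin — only phthalo green, calcium carbonate. There the blue component and density contribution constraints are tight.
So phthalo green = 1.1139 kg, calcium carbonate = 3.732 kg.
Objective = 13.16·1.1139 + 0.43·3.732 = 16.2637.

€16.26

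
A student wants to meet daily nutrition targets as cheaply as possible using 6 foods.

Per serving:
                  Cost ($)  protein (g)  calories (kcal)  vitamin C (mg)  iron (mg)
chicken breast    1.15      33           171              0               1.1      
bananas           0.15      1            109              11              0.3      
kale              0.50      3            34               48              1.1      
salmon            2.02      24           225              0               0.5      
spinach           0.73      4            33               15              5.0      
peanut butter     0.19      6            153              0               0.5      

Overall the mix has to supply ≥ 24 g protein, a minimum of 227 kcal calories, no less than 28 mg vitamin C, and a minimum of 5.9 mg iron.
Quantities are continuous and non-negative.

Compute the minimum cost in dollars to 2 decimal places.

Treat it as an LP. Let x1 = servings of chicken breast, x2 = servings of bananas, x3 = servings of kale, x4 = servings of salmon, x5 = servings of spinach, x6 = servings of peanut butter.
Minimize 1.15x1 + 0.15x2 + 0.5x3 + 2.02x4 + 0.73x5 + 0.19x6 s.t.:
  33x1 + 1x2 + 3x3 + 24x4 + 4x5 + 6x6 ≥ 24   (protein)
  171x1 + 109x2 + 34x3 + 225x4 + 33x5 + 153x6 ≥ 227   (calories)
  11x2 + 48x3 + 15x5 ≥ 28   (vitamin C)
  1.1x1 + 0.3x2 + 1.1x3 + 0.5x4 + 5x5 + 0.5x6 ≥ 5.9   (iron)
  x1, x2, x3, x4, x5, x6 ≥ 0.
The optimal basis is {kale, spinach, peanut butter}; chicken breast, bananas, salmon drop out. Binding constraints: protein, vitamin C, iron.
That vertex is x3 = 0.3416, x5 = 0.7735, x6 = 3.314.
Hence cost = 0.5·0.3416 + 0.73·0.7735 + 0.19·3.314 = $1.3651.

$1.37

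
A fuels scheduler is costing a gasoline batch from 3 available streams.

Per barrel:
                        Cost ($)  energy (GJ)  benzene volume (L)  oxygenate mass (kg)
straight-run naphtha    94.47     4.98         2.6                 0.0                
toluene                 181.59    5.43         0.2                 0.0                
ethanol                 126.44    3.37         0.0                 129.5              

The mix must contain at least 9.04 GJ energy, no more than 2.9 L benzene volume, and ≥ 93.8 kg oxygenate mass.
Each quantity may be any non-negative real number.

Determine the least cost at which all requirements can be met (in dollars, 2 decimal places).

Let x1 = barrels of straight-run naphtha, x2 = barrels of toluene, x3 = barrels of ethanol.
min 94.47x1 + 181.59x2 + 126.44x3 with:
  4.98x1 + 5.43x2 + 3.37x3 ≥ 9.04   (energy)
  2.6x1 + 0.2x2 ≤ 2.9   (benzene volume)
  129.5x3 ≥ 93.8   (oxygenate mass)
  x1, x2, x3 ≥ 0.
All 3 inputs are positive at the optimum. The energy, benzene volume, oxygenate mass requirements are met with equality.
So straight-run naphtha = 1.0995 barrels, toluene = 0.20694 barrels, ethanol = 0.72432 barrels.
Cost = 94.47·1.0995 + 181.59·0.20694 + 126.44·0.72432 = 233.0310.

$233.03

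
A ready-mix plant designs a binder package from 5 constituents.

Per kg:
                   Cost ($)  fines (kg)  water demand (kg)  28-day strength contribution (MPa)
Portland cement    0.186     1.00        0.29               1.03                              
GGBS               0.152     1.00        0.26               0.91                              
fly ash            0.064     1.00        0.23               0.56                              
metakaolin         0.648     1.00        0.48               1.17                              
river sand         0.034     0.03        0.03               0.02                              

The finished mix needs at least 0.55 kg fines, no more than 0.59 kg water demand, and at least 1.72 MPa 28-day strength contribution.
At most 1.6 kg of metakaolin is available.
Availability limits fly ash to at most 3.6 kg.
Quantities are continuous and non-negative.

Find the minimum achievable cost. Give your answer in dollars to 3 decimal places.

Let x1 = kg of Portland cement, x2 = kg of GGBS, x3 = kg of fly ash, x4 = kg of metakaolin, x5 = kg of river sand.
min 0.186x1 + 0.152x2 + 0.064x3 + 0.648x4 + 0.034x5 with:
  1x1 + 1x2 + 1x3 + 1x4 + 0.03x5 ≥ 0.55   (fines)
  0.29x1 + 0.26x2 + 0.23x3 + 0.48x4 + 0.03x5 ≤ 0.59   (water demand)
  1.03x1 + 0.91x2 + 0.56x3 + 1.17x4 + 0.02x5 ≥ 1.72   (28-day strength contribution)
  x4 ≤ 1.6
  x3 ≤ 3.6
  x1, x2, x3, x4, x5 ≥ 0.
The cheapest feasible vertex uses only GGBS, fly ash; Portland cement, metakaolin, river sand are not used. There the water demand and 28-day strength contribution constraints are tight.
That vertex is x2 = 1.024, x3 = 1.408.
Hence cost = 0.152·1.024 + 0.064·1.408 = $0.24576.

$0.246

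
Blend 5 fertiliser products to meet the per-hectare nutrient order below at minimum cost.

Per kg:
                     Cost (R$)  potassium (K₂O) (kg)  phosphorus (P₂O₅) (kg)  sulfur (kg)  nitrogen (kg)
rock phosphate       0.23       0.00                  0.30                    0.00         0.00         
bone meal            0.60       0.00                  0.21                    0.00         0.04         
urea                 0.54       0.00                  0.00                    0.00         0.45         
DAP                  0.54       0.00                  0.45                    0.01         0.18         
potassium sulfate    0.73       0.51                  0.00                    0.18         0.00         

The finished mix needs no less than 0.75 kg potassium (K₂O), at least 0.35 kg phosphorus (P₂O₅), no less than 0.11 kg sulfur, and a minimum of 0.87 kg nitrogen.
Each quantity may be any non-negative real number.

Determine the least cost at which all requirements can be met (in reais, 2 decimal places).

This is a linear program. Let x1 = kg of rock phosphate, x2 = kg of bone meal, x3 = kg of urea, x4 = kg of DAP, x5 = kg of potassium sulfate.
min 0.23x1 + 0.6x2 + 0.54x3 + 0.54x4 + 0.73x5 with:
  0.51x5 ≥ 0.75   (potassium (K₂O))
  0.3x1 + 0.21x2 + 0.45x4 ≥ 0.35   (phosphorus (P₂O₅))
  0.01x4 + 0.18x5 ≥ 0.11   (sulfur)
  0.04x2 + 0.45x3 + 0.18x4 ≥ 0.87   (nitrogen)
  x1, x2, x3, x4, x5 ≥ 0.
The cheapest feasible vertex uses only urea, DAP, potassium sulfate; rock phosphate, bone meal are not used. Binding constraints: potassium (K₂O), phosphorus (P₂O₅), nitrogen.
Optimal quantities: urea = 1.622 kg, DAP = 0.7778 kg, potassium sulfate = 1.471 kg.
Cost = 0.54·1.622 + 0.54·0.7778 + 0.73·1.471 = 2.3697.

R$2.37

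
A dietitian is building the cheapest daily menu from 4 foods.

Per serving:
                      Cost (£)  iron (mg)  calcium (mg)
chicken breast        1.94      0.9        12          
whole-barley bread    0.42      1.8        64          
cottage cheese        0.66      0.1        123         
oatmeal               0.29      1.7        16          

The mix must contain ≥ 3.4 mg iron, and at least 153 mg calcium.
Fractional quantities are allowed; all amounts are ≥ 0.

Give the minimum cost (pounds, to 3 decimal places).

Let x1 = servings of chicken breast, x2 = servings of whole-barley bread, x3 = servings of cottage cheese, x4 = servings of oatmeal.
min 1.94x1 + 0.42x2 + 0.66x3 + 0.29x4 s.t.:
  0.9x1 + 1.8x2 + 0.1x3 + 1.7x4 ≥ 3.4   (iron)
  12x1 + 64x2 + 123x3 + 16x4 ≥ 153   (calcium)
  x1, x2, x3, x4 ≥ 0.
The optimal basis is {whole-barley bread, cottage cheese}; chicken breast, oatmeal drop out. Binding constraints: iron and calcium.
So whole-barley bread = 1.874 servings, cottage cheese = 0.2688 servings.
Cost = 0.42·1.874 + 0.66·0.2688 = 0.96449.

£0.964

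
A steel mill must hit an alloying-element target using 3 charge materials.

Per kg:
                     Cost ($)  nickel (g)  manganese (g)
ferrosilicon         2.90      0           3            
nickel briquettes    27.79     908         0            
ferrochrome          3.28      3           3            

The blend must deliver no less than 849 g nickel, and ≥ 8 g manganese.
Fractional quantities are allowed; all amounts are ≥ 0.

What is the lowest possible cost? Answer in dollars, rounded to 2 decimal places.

$33.72

Set it up as a linear program. Let x1 = kg of ferrosilicon, x2 = kg of nickel briquettes, x3 = kg of ferrochrome.
min 2.9x1 + 27.79x2 + 3.28x3 s.t.:
  908x2 + 3x3 ≥ 849   (nickel)
  3x1 + 3x3 ≥ 8   (manganese)
  x1, x2, x3 ≥ 0.
The minimum-cost mix takes nothing from ferrochrome — only ferrosilicon, nickel briquettes. Binding constraints: nickel and manganese.
So ferrosilicon = 2.667 kg, nickel briquettes = 0.935 kg.
Objective = 2.9·2.667 + 27.79·0.935 = 33.7180.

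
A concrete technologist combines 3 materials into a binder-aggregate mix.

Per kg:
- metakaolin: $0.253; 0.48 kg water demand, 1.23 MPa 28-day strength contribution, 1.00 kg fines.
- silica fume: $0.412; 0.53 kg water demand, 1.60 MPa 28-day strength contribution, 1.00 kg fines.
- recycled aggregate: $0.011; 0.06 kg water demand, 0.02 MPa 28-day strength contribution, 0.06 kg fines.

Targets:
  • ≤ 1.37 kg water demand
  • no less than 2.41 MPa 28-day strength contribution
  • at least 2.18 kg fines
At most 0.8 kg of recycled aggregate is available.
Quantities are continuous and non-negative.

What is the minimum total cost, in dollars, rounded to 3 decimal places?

Let x1 = kg of metakaolin, x2 = kg of silica fume, x3 = kg of recycled aggregate.
Minimize 0.253x1 + 0.412x2 + 0.011x3 subject to:
  0.48x1 + 0.53x2 + 0.06x3 ≤ 1.37   (water demand)
  1.23x1 + 1.6x2 + 0.02x3 ≥ 2.41   (28-day strength contribution)
  1x1 + 1x2 + 0.06x3 ≥ 2.18   (fines)
  x3 ≤ 0.8
  x1, x2, x3 ≥ 0.
The optimal basis is {metakaolin, recycled aggregate}; silica fume drops out. There the fines and the recycled aggregate cap constraints are tight.
That vertex is x1 = 2.132, x3 = 0.8.
Objective = 0.253·2.132 + 0.011·0.8 = 0.54820.

$0.548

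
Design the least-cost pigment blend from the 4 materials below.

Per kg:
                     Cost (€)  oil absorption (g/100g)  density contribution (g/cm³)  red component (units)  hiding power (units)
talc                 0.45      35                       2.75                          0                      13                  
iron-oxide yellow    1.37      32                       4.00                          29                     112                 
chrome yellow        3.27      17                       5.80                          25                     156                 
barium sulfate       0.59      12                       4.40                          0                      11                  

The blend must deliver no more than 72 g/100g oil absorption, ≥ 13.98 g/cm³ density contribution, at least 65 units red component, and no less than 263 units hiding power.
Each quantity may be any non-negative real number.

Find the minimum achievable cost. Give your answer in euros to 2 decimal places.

€5.14

Let x1 = kg of talc, x2 = kg of iron-oxide yellow, x3 = kg of chrome yellow, x4 = kg of barium sulfate.
Minimize 0.45x1 + 1.37x2 + 3.27x3 + 0.59x4 with:
  35x1 + 32x2 + 17x3 + 12x4 ≤ 72   (oil absorption)
  2.75x1 + 4x2 + 5.8x3 + 4.4x4 ≥ 13.98   (density contribution)
  29x2 + 25x3 ≥ 65   (red component)
  13x1 + 112x2 + 156x3 + 11x4 ≥ 263   (hiding power)
  x1, x2, x3, x4 ≥ 0.
The minimum-cost mix takes nothing from talc — only iron-oxide yellow, chrome yellow, barium sulfate. There the oil absorption, density contribution, red component constraints are tight.
Optimal quantities: iron-oxide yellow = 1.562 kg, chrome yellow = 0.7882 kg, barium sulfate = 0.7184 kg.
Hence cost = 1.37·1.562 + 3.27·0.7882 + 0.59·0.7184 = €5.1412.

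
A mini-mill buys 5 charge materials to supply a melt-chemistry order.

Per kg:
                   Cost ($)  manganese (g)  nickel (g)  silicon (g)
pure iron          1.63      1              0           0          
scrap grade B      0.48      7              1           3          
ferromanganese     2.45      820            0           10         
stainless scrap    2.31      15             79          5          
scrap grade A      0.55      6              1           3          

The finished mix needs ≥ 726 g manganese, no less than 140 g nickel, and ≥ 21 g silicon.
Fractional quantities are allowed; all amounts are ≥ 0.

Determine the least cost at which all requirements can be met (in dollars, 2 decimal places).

Let x1 = kg of pure iron, x2 = kg of scrap grade B, x3 = kg of ferromanganese, x4 = kg of stainless scrap, x5 = kg of scrap grade A.
min 1.63x1 + 0.48x2 + 2.45x3 + 2.31x4 + 0.55x5 subject to:
  1x1 + 7x2 + 820x3 + 15x4 + 6x5 ≥ 726   (manganese)
  1x2 + 79x4 + 1x5 ≥ 140   (nickel)
  3x2 + 10x3 + 5x4 + 3x5 ≥ 21   (silicon)
  x1, x2, x3, x4, x5 ≥ 0.
At the optimum only scrap grade B, ferromanganese, stainless scrap are positive (pure iron, scrap grade A = 0). Binding constraints: manganese, nickel, silicon.
So scrap grade B = 1.265 kg, ferromanganese = 0.8424 kg, stainless scrap = 1.756 kg.
Cost = 0.48·1.265 + 2.45·0.8424 + 2.31·1.756 = 6.7274.

$6.73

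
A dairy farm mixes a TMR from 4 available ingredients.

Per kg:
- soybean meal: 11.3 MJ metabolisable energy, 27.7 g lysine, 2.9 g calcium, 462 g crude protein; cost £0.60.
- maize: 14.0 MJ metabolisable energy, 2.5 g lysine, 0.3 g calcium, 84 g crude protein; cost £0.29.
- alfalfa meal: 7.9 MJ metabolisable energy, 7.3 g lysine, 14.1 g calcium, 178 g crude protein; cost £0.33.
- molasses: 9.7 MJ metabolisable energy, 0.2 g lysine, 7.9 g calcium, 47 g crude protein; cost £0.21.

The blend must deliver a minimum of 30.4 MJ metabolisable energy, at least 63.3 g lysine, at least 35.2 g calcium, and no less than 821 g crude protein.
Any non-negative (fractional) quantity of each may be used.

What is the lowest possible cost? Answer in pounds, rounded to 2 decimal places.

£1.74

Let x1 = kg of soybean meal, x2 = kg of maize, x3 = kg of alfalfa meal, x4 = kg of molasses.
Minimize 0.6x1 + 0.29x2 + 0.33x3 + 0.21x4 with:
  11.3x1 + 14x2 + 7.9x3 + 9.7x4 ≥ 30.4   (metabolisable energy)
  27.7x1 + 2.5x2 + 7.3x3 + 0.2x4 ≥ 63.3   (lysine)
  2.9x1 + 0.3x2 + 14.1x3 + 7.9x4 ≥ 35.2   (calcium)
  462x1 + 84x2 + 178x3 + 47x4 ≥ 821   (crude protein)
  x1, x2, x3, x4 ≥ 0.
The minimum-cost mix takes nothing from maize, molasses — only soybean meal, alfalfa meal. There the lysine and calcium constraints are tight.
That vertex is x1 = 1.721, x3 = 2.143.
Total cost: 0.6·1.721 + 0.33·2.143 = 1.7398.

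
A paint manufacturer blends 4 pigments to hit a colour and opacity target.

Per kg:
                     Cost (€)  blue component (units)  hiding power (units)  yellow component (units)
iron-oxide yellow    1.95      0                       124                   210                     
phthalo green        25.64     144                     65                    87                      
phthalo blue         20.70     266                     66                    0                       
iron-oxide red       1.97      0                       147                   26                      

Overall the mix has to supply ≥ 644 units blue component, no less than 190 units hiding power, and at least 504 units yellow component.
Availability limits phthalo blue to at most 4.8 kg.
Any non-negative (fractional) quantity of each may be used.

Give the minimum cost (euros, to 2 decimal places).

€54.80

Let x1 = kg of iron-oxide yellow, x2 = kg of phthalo green, x3 = kg of phthalo blue, x4 = kg of iron-oxide red.
min 1.95x1 + 25.64x2 + 20.7x3 + 1.97x4 subject to:
  144x2 + 266x3 ≥ 644   (blue component)
  124x1 + 65x2 + 66x3 + 147x4 ≥ 190   (hiding power)
  210x1 + 87x2 + 26x4 ≥ 504   (yellow component)
  x3 ≤ 4.8
  x1, x2, x3, x4 ≥ 0.
The optimal basis is {iron-oxide yellow, phthalo blue}; phthalo green, iron-oxide red drop out. There the blue component and yellow component constraints are tight.
So iron-oxide yellow = 2.4 kg, phthalo blue = 2.4211 kg.
Objective = 1.95·2.4 + 20.7·2.4211 = 54.7968.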